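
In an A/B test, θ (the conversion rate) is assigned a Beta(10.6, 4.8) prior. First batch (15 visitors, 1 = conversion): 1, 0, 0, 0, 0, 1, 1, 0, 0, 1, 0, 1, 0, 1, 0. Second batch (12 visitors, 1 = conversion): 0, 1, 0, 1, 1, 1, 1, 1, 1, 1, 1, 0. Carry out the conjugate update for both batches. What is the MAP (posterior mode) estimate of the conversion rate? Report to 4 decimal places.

0.6089

The Beta prior is conjugate to a Binomial/Bernoulli likelihood; the update adds successes to α and failures to β.
After batch 1: Beta(10.6+6, 4.8+9) = Beta(16.6, 13.8).
After batch 2: Beta(16.6+9, 13.8+3) = Beta(25.6, 16.8).
Mode of Beta(a,b) for a,b>1 is (a−1)/(a+b−2) = 24.6/40.4 = 0.6089.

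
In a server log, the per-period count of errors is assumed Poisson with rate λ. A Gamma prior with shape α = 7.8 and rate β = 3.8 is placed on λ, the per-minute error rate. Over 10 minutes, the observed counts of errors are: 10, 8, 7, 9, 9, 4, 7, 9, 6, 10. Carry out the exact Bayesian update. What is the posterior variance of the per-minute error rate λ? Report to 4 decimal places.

With a Gamma(shape α, rate β) prior, the Poisson likelihood is conjugate: the posterior is Gamma(α + ΣXᵢ, β + n).
Sum of counts S = 79 over n = 10 minutes.
Posterior: Gamma(α+S, β+n) = Gamma(7.8+79, 3.8+10) = Gamma(86.8, 13.8).
Var = α/β² = 86.8/13.8² = 0.4558.

0.4558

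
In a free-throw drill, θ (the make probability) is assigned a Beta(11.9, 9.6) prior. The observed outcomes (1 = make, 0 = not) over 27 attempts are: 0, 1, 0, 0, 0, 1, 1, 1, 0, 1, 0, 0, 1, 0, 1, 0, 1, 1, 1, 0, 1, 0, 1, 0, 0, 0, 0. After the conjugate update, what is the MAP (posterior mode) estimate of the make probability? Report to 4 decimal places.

0.4925

The Beta prior is conjugate to a Binomial/Bernoulli likelihood; the update adds successes to α and failures to β.
Posterior: Beta(α+k, β+n−k) = Beta(11.9+12, 9.6+15) = Beta(23.9, 24.6).
Mode of Beta(a,b) for a,b>1 is (a−1)/(a+b−2) = 22.9/46.5 = 0.4925.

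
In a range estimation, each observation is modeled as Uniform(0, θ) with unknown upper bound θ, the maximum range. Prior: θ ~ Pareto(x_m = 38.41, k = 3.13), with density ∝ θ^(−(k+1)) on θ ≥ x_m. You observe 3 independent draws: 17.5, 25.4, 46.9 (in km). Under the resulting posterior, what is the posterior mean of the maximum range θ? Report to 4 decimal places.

A Pareto(scale x_m, shape k) prior on the upper bound θ of Uniform(0, θ) is conjugate: posterior is Pareto(max(x_m, max xᵢ), k + n).
Sample maximum = 46.9; prior scale x_m = 38.41 → posterior scale = max = 46.90.
Posterior shape = 3.13 + 3 = 6.13.
E[θ|data] = k·x_m/(k−1) = 6.13·46.90/5.13 = 56.0423.

56.0423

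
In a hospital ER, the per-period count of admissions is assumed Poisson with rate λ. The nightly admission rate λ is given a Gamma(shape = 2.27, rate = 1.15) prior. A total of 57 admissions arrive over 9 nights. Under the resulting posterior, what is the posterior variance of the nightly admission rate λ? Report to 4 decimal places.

With a Gamma(shape α, rate β) prior, the Poisson likelihood is conjugate: the posterior is Gamma(α + ΣXᵢ, β + n).
Posterior: Gamma(α+S, β+n) = Gamma(2.27+57, 1.15+9) = Gamma(59.27, 10.15).
Var = α/β² = 59.27/10.15² = 0.5753.

0.5753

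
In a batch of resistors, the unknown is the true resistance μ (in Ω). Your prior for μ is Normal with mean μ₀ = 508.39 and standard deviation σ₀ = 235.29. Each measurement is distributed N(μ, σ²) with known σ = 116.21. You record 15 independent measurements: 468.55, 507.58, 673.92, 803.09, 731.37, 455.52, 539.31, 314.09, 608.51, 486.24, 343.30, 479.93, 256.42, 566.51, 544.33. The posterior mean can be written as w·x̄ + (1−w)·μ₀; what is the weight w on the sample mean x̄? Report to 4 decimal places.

0.9840

For Normal data with known variance σ², a Normal(μ₀, σ₀²) prior on μ is conjugate. Posterior precision = 1/σ₀² + n/σ²; posterior mean is the precision-weighted average of μ₀ and x̄.
σ₀² = 235.29² = 55361.3841, σ² = 116.21² = 13504.7641. Prior precision 1/σ₀² = 1/55361.3841; data precision n/σ² = 15/13504.7641.
w = (n/σ²)/(1/σ₀² + n/σ²) = n·σ₀²/(σ² + n·σ₀²) = 15·55361.3841/(13504.7641 + 15·55361.3841) = 830420.7615/843925.5256 = 0.9840.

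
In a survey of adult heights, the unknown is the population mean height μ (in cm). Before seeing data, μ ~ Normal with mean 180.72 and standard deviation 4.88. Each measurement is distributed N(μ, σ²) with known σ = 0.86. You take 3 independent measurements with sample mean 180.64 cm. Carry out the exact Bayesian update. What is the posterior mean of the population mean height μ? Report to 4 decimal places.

For Normal data with known variance σ², a Normal(μ₀, σ₀²) prior on μ is conjugate. Posterior precision = 1/σ₀² + n/σ²; posterior mean is the precision-weighted average of μ₀ and x̄.
n·x̄ = 3·180.64 = 541.92.
σ₀² = 4.88² = 23.8144, σ² = 0.86² = 0.7396; σ² + n·σ₀² = 0.7396 + 3·23.8144 = 72.1828.
Posterior mean = (μ₀/σ₀² + n·x̄/σ²)/(1/σ₀² + n/σ²) = (σ²·μ₀ + σ₀²·n·x̄)/(σ² + n·σ₀²) = (0.7396·180.72 + 23.8144·541.92)/72.1828 = 13039.16016/72.1828 = 180.6408.

180.6408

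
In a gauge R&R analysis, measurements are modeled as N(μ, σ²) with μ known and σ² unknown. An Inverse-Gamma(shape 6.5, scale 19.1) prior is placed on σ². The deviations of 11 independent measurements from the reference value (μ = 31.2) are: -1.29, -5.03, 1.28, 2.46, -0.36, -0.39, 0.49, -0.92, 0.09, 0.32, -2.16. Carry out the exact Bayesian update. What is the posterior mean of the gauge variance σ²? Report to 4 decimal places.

3.5909

With known mean μ and an Inverse-Gamma(α, β) prior on σ², the Normal likelihood is conjugate: posterior is Inv-Gamma(α + n/2, β + Σ(xᵢ−μ)²/2).
Σ(xᵢ−μ)² = (-1.29)² + (-5.03)² + (1.28)² + (2.46)² + (-0.36)² + (-0.39)² + (0.49)² + (-0.92)² + (0.09)² + (0.32)² + (-2.16)² = 40.7993.
Posterior: Inv-Gamma(6.5 + 11/2, 19.1 + 40.7993/2) = Inv-Gamma(12.00, 39.49965).
E[σ²|data] = β/(α−1) = 39.49965/11.00 = 3.5909.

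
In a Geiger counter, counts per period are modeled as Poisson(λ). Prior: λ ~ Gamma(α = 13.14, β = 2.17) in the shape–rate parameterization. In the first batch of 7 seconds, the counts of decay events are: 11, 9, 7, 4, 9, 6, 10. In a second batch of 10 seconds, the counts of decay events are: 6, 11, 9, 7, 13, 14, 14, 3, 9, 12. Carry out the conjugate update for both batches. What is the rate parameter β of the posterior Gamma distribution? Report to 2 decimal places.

With a Gamma(shape α, rate β) prior, the Poisson likelihood is conjugate: the posterior is Gamma(α + ΣXᵢ, β + n).
Batch 1: sum of counts S = 56 over n = 7 seconds.
After batch 1: Gamma(α+S, β+n) = Gamma(13.14+56, 2.17+7) = Gamma(69.14, 9.17).
Batch 2: sum of counts S = 98 over n = 10 seconds.
After batch 2: Gamma(α+S, β+n) = Gamma(69.14+98, 9.17+10) = Gamma(167.14, 19.17).
Posterior β = 19.17.

19.17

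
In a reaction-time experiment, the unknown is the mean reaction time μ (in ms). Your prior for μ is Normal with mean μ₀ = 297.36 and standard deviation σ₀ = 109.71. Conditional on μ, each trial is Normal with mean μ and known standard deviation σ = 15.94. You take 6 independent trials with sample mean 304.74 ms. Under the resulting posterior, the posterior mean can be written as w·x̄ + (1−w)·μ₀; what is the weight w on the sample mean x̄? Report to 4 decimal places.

0.9965

For Normal data with known variance σ², a Normal(μ₀, σ₀²) prior on μ is conjugate. Posterior precision = 1/σ₀² + n/σ²; posterior mean is the precision-weighted average of μ₀ and x̄.
σ₀² = 109.71² = 12036.2841, σ² = 15.94² = 254.0836. Prior precision 1/σ₀² = 1/12036.2841; data precision n/σ² = 6/254.0836.
w = (n/σ²)/(1/σ₀² + n/σ²) = n·σ₀²/(σ² + n·σ₀²) = 6·12036.2841/(254.0836 + 6·12036.2841) = 72217.7046/72471.7882 = 0.9965.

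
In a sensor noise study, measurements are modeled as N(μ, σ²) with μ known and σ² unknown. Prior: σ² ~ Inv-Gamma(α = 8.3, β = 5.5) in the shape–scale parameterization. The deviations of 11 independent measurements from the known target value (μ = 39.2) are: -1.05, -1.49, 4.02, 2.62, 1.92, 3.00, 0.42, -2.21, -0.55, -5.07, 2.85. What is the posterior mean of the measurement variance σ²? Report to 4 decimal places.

3.4853

With known mean μ and an Inverse-Gamma(α, β) prior on σ², the Normal likelihood is conjugate: posterior is Inv-Gamma(α + n/2, β + Σ(xᵢ−μ)²/2).
Σ(xᵢ−μ)² = (-1.05)² + (-1.49)² + (4.02)² + (2.62)² + (1.92)² + (3.00)² + (0.42)² + (-2.21)² + (-0.55)² + (-5.07)² + (2.85)² = 78.2242.
Posterior: Inv-Gamma(8.3 + 11/2, 5.5 + 78.2242/2) = Inv-Gamma(13.80, 44.61210).
E[σ²|data] = β/(α−1) = 44.61210/12.80 = 3.4853.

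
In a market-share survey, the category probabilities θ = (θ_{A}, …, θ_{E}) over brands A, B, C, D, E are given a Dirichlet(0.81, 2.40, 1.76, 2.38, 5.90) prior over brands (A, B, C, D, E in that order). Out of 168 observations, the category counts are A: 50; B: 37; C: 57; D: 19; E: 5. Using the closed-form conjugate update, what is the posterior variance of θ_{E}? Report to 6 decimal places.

The Dirichlet prior is conjugate to the Multinomial likelihood: each posterior αⱼ = prior αⱼ + observed count nⱼ.
Posterior concentration: (50.81, 39.40, 58.76, 21.38, 10.90), total = 181.25.
Var[θ_j] = α_j(Σα−α_j)/((Σα)²(Σα+1)) = 10.90·170.35/(181.25²·182.25) = 0.000310.

0.000310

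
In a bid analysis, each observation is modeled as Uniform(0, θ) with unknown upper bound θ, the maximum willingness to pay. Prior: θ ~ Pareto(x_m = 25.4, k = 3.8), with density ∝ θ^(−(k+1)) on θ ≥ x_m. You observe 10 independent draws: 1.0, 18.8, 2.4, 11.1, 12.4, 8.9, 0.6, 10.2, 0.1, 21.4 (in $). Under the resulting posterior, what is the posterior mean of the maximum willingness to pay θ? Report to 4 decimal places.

27.3844

A Pareto(scale x_m, shape k) prior on the upper bound θ of Uniform(0, θ) is conjugate: posterior is Pareto(max(x_m, max xᵢ), k + n).
Sample maximum = 21.4; prior scale x_m = 25.4 → posterior scale = max = 25.4.
Posterior shape = 3.8 + 10 = 13.8.
E[θ|data] = k·x_m/(k−1) = 13.8·25.4/12.8 = 27.3844.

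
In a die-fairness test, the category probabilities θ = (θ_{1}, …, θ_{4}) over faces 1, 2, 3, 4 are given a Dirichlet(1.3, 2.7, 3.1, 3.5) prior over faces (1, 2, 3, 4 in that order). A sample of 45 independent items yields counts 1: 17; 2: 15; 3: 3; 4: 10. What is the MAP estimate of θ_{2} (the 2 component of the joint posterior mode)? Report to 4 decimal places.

0.3236

The Dirichlet prior is conjugate to the Multinomial likelihood: each posterior αⱼ = prior αⱼ + observed count nⱼ.
Posterior concentration: (18.3, 17.7, 6.1, 13.5), total = 55.6.
Joint mode component: (α_{2}−1)/(Σα−K) = 16.7/51.6 = 0.3236.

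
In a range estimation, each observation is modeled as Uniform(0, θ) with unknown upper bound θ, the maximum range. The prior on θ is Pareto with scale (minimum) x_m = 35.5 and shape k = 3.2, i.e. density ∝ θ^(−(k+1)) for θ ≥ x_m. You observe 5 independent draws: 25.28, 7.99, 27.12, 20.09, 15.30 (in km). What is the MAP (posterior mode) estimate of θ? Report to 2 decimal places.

35.50

A Pareto(scale x_m, shape k) prior on the upper bound θ of Uniform(0, θ) is conjugate: posterior is Pareto(max(x_m, max xᵢ), k + n).
Sample maximum = 27.12; prior scale x_m = 35.5 → posterior scale = max = 35.50.
Posterior shape = 3.2 + 5 = 8.2.
The Pareto density is decreasing on [x_m, ∞), so the mode is x_m = 35.50.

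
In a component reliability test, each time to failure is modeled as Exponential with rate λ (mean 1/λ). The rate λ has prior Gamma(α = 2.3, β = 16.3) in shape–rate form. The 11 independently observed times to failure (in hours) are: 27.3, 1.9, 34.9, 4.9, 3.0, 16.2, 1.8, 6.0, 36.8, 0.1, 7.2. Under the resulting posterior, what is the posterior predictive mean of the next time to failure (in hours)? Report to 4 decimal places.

12.7154

With a Gamma(shape α, rate β) prior on the exponential rate λ, the posterior after n observations with total T = Σxᵢ is Gamma(α+n, β+T).
Sum of observations T = 140.1 hours; n = 11.
Posterior: Gamma(2.3+11, 16.3+140.1) = Gamma(13.3, 156.4).
The predictive distribution for the next observation is Lomax; its mean is β/(α−1) = 156.4/12.3 = 12.7154.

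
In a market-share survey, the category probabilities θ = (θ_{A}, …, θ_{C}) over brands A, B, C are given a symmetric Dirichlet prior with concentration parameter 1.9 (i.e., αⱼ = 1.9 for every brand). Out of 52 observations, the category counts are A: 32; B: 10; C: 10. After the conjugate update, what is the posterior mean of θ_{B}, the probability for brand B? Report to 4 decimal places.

The Dirichlet prior is conjugate to the Multinomial likelihood: each posterior αⱼ = prior αⱼ + observed count nⱼ.
Posterior concentration: (33.9, 11.9, 11.9), total = 57.7.
E[θ_{B}|data] = α_{B}/Σα = 11.9/57.7 = 0.2062.

0.2062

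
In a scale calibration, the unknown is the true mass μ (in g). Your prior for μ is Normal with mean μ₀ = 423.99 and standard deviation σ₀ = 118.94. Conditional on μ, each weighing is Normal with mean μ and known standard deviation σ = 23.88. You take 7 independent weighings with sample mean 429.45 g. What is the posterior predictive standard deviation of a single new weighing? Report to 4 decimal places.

For Normal data with known variance σ², a Normal(μ₀, σ₀²) prior on μ is conjugate. Posterior precision = 1/σ₀² + n/σ²; posterior mean is the precision-weighted average of μ₀ and x̄.
σ₀² = 118.94² = 14146.7236, σ² = 23.88² = 570.2544; σ² + n·σ₀² = 570.2544 + 7·14146.7236 = 99597.3196.
Posterior precision = 1/σ₀² + n/σ² = 1/14146.7236 + 7/570.2544 = (σ² + n·σ₀²)/(σ₀²σ²) = 99597.3196/(14146.7236·570.2544); posterior variance σₙ² = σ₀²σ²/(σ² + n·σ₀²) = 14146.7236·570.2544/99597.3196 = 80.998479.
Predictive variance for one new observation = σₙ² + σ² = 14146.7236·570.2544/99597.3196 + 570.2544 = σ²·(σ₀² + 99597.3196)/99597.3196 = 570.2544·113744.0432/99597.3196 = 651.252879; SD = √(570.2544·113744.0432/99597.3196) = 25.5197.

25.5197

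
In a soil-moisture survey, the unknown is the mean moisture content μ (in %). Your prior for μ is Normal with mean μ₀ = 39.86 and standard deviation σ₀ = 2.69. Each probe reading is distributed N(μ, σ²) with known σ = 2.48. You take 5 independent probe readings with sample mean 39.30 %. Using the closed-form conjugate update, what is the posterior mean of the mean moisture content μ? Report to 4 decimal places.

39.3814

For Normal data with known variance σ², a Normal(μ₀, σ₀²) prior on μ is conjugate. Posterior precision = 1/σ₀² + n/σ²; posterior mean is the precision-weighted average of μ₀ and x̄.
n·x̄ = 5·39.30 = 196.5.
σ₀² = 2.69² = 7.2361, σ² = 2.48² = 6.1504; σ² + n·σ₀² = 6.1504 + 5·7.2361 = 42.3309.
Posterior mean = (μ₀/σ₀² + n·x̄/σ²)/(1/σ₀² + n/σ²) = (σ²·μ₀ + σ₀²·n·x̄)/(σ² + n·σ₀²) = (6.1504·39.86 + 7.2361·196.5)/42.3309 = 1667.048594/42.3309 = 39.3814.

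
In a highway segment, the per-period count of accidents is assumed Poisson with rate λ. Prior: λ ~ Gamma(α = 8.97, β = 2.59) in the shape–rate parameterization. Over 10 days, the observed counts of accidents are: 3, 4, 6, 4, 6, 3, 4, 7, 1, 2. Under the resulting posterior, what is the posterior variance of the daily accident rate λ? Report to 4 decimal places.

With a Gamma(shape α, rate β) prior, the Poisson likelihood is conjugate: the posterior is Gamma(α + ΣXᵢ, β + n).
Sum of counts S = 40 over n = 10 days.
Posterior: Gamma(α+S, β+n) = Gamma(8.97+40, 2.59+10) = Gamma(48.97, 12.59).
Var = α/β² = 48.97/12.59² = 0.3089.

0.3089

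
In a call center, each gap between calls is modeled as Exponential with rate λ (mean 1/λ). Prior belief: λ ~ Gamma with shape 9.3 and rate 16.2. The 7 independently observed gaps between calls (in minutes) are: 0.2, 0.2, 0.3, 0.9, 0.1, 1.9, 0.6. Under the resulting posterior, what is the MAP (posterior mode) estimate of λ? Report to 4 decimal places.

With a Gamma(shape α, rate β) prior on the exponential rate λ, the posterior after n observations with total T = Σxᵢ is Gamma(α+n, β+T).
Sum of observations T = 4.2 minutes; n = 7.
Posterior: Gamma(9.3+7, 16.2+4.2) = Gamma(16.3, 20.4).
Mode = (α−1)/β = 0.7500.

0.7500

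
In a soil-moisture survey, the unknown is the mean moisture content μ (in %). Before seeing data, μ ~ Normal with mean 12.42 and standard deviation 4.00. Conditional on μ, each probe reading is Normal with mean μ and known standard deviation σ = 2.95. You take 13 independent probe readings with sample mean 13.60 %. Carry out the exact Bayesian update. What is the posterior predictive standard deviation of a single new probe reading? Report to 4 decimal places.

3.0570

For Normal data with known variance σ², a Normal(μ₀, σ₀²) prior on μ is conjugate. Posterior precision = 1/σ₀² + n/σ²; posterior mean is the precision-weighted average of μ₀ and x̄.
σ₀² = 4.00² = 16, σ² = 2.95² = 8.7025; σ² + n·σ₀² = 8.7025 + 13·16 = 216.7025.
Posterior precision = 1/σ₀² + n/σ² = 1/16 + 13/8.7025 = (σ² + n·σ₀²)/(σ₀²σ²) = 216.7025/(16·8.7025); posterior variance σₙ² = σ₀²σ²/(σ² + n·σ₀²) = 16·8.7025/216.7025 = 0.642540.
Predictive variance for one new observation = σₙ² + σ² = 16·8.7025/216.7025 + 8.7025 = σ²·(σ₀² + 216.7025)/216.7025 = 8.7025·232.7025/216.7025 = 9.345040; SD = √(8.7025·232.7025/216.7025) = 3.0570.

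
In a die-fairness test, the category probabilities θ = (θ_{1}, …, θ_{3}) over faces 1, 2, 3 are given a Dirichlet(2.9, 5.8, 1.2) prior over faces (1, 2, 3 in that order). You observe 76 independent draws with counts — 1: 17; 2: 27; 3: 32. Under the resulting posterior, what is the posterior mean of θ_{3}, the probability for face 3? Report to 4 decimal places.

0.3865

The Dirichlet prior is conjugate to the Multinomial likelihood: each posterior αⱼ = prior αⱼ + observed count nⱼ.
Posterior concentration: (19.9, 32.8, 33.2), total = 85.9.
E[θ_{3}|data] = α_{3}/Σα = 33.2/85.9 = 0.3865.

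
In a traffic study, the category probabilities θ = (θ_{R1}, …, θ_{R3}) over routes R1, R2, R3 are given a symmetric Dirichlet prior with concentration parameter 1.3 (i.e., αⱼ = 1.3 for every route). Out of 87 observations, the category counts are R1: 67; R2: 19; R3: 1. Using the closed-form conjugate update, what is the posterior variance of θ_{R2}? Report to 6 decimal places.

The Dirichlet prior is conjugate to the Multinomial likelihood: each posterior αⱼ = prior αⱼ + observed count nⱼ.
Posterior concentration: (68.3, 20.3, 2.3), total = 90.9.
Var[θ_j] = α_j(Σα−α_j)/((Σα)²(Σα+1)) = 20.3·70.6/(90.9²·91.9) = 0.001887.

0.001887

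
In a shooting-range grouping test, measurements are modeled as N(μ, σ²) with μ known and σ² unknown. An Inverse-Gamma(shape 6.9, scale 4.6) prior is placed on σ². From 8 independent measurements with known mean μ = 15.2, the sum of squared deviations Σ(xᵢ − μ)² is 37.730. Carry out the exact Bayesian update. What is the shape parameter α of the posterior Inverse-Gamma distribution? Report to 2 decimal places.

With known mean μ and an Inverse-Gamma(α, β) prior on σ², the Normal likelihood is conjugate: posterior is Inv-Gamma(α + n/2, β + Σ(xᵢ−μ)²/2).
Posterior: Inv-Gamma(6.9 + 8/2, 4.6 + 37.730/2) = Inv-Gamma(10.90, 23.4650).
Posterior α = 10.90.

10.90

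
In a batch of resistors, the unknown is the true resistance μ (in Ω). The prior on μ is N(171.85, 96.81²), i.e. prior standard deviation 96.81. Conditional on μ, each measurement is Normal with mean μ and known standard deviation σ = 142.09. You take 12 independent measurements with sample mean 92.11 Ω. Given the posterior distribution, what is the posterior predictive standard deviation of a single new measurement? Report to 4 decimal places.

For Normal data with known variance σ², a Normal(μ₀, σ₀²) prior on μ is conjugate. Posterior precision = 1/σ₀² + n/σ²; posterior mean is the precision-weighted average of μ₀ and x̄.
σ₀² = 96.81² = 9372.1761, σ² = 142.09² = 20189.5681; σ² + n·σ₀² = 20189.5681 + 12·9372.1761 = 132655.6813.
Posterior precision = 1/σ₀² + n/σ² = 1/9372.1761 + 12/20189.5681 = (σ² + n·σ₀²)/(σ₀²σ²) = 132655.6813/(9372.1761·20189.5681); posterior variance σₙ² = σ₀²σ²/(σ² + n·σ₀²) = 9372.1761·20189.5681/132655.6813 = 1426.400933.
Predictive variance for one new observation = σₙ² + σ² = 9372.1761·20189.5681/132655.6813 + 20189.5681 = σ²·(σ₀² + 132655.6813)/132655.6813 = 20189.5681·142027.8574/132655.6813 = 21615.969033; SD = √(20189.5681·142027.8574/132655.6813) = 147.0237.

147.0237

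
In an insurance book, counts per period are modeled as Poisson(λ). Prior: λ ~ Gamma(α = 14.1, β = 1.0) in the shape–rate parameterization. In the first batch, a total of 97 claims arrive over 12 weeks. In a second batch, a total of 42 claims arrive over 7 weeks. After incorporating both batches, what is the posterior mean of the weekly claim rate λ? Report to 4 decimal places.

7.6550

With a Gamma(shape α, rate β) prior, the Poisson likelihood is conjugate: the posterior is Gamma(α + ΣXᵢ, β + n).
After batch 1: Gamma(α+S, β+n) = Gamma(14.1+97, 1.0+12) = Gamma(111.1, 13.0).
After batch 2: Gamma(α+S, β+n) = Gamma(111.1+42, 13.0+7) = Gamma(153.1, 20.0).
Posterior mean = α/β = 153.1/20.0 = 7.6550.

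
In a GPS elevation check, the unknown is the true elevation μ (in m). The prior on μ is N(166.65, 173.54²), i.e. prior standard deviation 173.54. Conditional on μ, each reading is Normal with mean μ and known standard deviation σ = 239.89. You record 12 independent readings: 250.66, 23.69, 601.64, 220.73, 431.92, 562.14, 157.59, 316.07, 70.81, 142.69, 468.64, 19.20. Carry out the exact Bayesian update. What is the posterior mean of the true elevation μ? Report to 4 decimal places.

257.6567

For Normal data with known variance σ², a Normal(μ₀, σ₀²) prior on μ is conjugate. Posterior precision = 1/σ₀² + n/σ²; posterior mean is the precision-weighted average of μ₀ and x̄.
Σxᵢ = 250.66 + 23.69 + 601.64 + 220.73 + 431.92 + 562.14 + 157.59 + 316.07 + 70.81 + 142.69 + 468.64 + 19.20 = 3265.78, so n·x̄ = 3265.78.
σ₀² = 173.54² = 30116.1316, σ² = 239.89² = 57547.2121; σ² + n·σ₀² = 57547.2121 + 12·30116.1316 = 418940.7913.
Posterior mean = (μ₀/σ₀² + n·x̄/σ²)/(1/σ₀² + n/σ²) = (σ²·μ₀ + σ₀²·n·x̄)/(σ² + n·σ₀²) = (57547.2121·166.65 + 30116.1316·3265.78)/418940.7913 = 107942903.153113/418940.7913 = 257.6567.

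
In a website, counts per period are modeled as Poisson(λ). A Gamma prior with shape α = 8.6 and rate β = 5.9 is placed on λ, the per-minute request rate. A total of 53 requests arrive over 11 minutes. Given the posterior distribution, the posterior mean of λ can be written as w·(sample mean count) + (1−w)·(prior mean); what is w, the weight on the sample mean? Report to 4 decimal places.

With a Gamma(shape α, rate β) prior, the Poisson likelihood is conjugate: the posterior is Gamma(α + ΣXᵢ, β + n).
Posterior mean = (α₀+S)/(β₀+n) = [n/(β₀+n)]·(S/n) + [β₀/(β₀+n)]·(α₀/β₀), so only n and β₀ enter the weight.
Weight on data w = n/(β₀+n) = 11/(5.9+11) = 11/16.9 = 0.6509.

0.6509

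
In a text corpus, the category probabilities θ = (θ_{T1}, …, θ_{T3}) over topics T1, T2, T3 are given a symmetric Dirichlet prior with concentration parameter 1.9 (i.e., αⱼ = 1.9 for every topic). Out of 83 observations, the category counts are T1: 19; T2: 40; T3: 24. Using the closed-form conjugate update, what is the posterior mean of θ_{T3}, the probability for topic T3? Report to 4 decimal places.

The Dirichlet prior is conjugate to the Multinomial likelihood: each posterior αⱼ = prior αⱼ + observed count nⱼ.
Posterior concentration: (20.9, 41.9, 25.9), total = 88.7.
E[θ_{T3}|data] = α_{T3}/Σα = 25.9/88.7 = 0.2920.

0.2920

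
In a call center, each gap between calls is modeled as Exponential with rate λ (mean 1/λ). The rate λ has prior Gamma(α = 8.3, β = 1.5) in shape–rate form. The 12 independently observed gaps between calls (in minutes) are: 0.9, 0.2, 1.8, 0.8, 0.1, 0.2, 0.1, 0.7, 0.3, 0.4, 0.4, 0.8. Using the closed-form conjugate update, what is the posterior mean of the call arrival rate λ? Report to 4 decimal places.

2.4756

With a Gamma(shape α, rate β) prior on the exponential rate λ, the posterior after n observations with total T = Σxᵢ is Gamma(α+n, β+T).
Sum of observations T = 6.7 minutes; n = 12.
Posterior: Gamma(8.3+12, 1.5+6.7) = Gamma(20.3, 8.2).
Posterior mean of λ = α/β = 20.3/8.2 = 2.4756.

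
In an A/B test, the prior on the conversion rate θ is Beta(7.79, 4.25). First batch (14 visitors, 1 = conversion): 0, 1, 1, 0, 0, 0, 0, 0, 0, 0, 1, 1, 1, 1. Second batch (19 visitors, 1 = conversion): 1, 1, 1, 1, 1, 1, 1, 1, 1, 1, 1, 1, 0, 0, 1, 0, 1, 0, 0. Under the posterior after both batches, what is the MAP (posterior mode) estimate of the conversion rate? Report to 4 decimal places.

0.6224

The Beta prior is conjugate to a Binomial/Bernoulli likelihood; the update adds successes to α and failures to β.
After batch 1: Beta(7.79+6, 4.25+8) = Beta(13.79, 12.25).
After batch 2: Beta(13.79+14, 12.25+5) = Beta(27.79, 17.25).
Mode of Beta(a,b) for a,b>1 is (a−1)/(a+b−2) = 26.79/43.04 = 0.6224.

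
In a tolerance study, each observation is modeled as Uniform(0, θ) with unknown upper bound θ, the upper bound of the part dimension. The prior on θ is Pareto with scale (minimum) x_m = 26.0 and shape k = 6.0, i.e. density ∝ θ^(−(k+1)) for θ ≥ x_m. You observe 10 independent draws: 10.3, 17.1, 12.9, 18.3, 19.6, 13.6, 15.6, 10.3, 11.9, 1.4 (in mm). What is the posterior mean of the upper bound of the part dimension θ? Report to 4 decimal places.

27.7333

A Pareto(scale x_m, shape k) prior on the upper bound θ of Uniform(0, θ) is conjugate: posterior is Pareto(max(x_m, max xᵢ), k + n).
Sample maximum = 19.6; prior scale x_m = 26.0 → posterior scale = max = 26.0.
Posterior shape = 6.0 + 10 = 16.0.
E[θ|data] = k·x_m/(k−1) = 16.0·26.0/15.0 = 27.7333.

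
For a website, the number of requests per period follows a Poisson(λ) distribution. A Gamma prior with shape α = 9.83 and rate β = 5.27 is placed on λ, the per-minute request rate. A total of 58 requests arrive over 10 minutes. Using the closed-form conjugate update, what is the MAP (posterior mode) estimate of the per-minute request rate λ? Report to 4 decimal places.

With a Gamma(shape α, rate β) prior, the Poisson likelihood is conjugate: the posterior is Gamma(α + ΣXᵢ, β + n).
Posterior: Gamma(α+S, β+n) = Gamma(9.83+58, 5.27+10) = Gamma(67.83, 15.27).
Mode of Gamma(α,β) for α≥1 is (α−1)/β = 66.83/15.27 = 4.3766.

4.3766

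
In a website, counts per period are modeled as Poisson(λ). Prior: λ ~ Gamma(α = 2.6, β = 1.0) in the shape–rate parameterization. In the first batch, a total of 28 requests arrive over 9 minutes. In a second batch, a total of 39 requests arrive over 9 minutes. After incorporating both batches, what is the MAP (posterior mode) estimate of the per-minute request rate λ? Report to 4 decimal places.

3.6105

With a Gamma(shape α, rate β) prior, the Poisson likelihood is conjugate: the posterior is Gamma(α + ΣXᵢ, β + n).
After batch 1: Gamma(α+S, β+n) = Gamma(2.6+28, 1.0+9) = Gamma(30.6, 10.0).
After batch 2: Gamma(α+S, β+n) = Gamma(30.6+39, 10.0+9) = Gamma(69.6, 19.0).
Mode of Gamma(α,β) for α≥1 is (α−1)/β = 68.6/19.0 = 3.6105.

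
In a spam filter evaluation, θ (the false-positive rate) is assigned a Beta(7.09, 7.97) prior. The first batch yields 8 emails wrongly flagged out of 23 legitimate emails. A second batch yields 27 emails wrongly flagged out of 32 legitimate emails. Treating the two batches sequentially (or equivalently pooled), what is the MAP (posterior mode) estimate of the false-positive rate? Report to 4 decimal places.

The Beta prior is conjugate to a Binomial/Bernoulli likelihood; the update adds successes to α and failures to β.
After batch 1: Beta(7.09+8, 7.97+15) = Beta(15.09, 22.97).
After batch 2: Beta(15.09+27, 22.97+5) = Beta(42.09, 27.97).
Mode of Beta(a,b) for a,b>1 is (a−1)/(a+b−2) = 41.09/68.06 = 0.6037.

0.6037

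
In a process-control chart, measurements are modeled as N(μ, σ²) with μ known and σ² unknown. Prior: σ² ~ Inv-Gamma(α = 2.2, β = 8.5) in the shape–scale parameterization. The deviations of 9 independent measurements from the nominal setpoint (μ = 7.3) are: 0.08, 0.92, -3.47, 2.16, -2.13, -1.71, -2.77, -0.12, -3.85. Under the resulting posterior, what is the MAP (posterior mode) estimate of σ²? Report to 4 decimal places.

With known mean μ and an Inverse-Gamma(α, β) prior on σ², the Normal likelihood is conjugate: posterior is Inv-Gamma(α + n/2, β + Σ(xᵢ−μ)²/2).
Σ(xᵢ−μ)² = (0.08)² + (0.92)² + (-3.47)² + (2.16)² + (-2.13)² + (-1.71)² + (-2.77)² + (-0.12)² + (-3.85)² = 47.5301.
Posterior: Inv-Gamma(2.2 + 9/2, 8.5 + 47.5301/2) = Inv-Gamma(6.70, 32.26505).
Mode = β/(α+1) = 32.26505/7.70 = 4.1903.

4.1903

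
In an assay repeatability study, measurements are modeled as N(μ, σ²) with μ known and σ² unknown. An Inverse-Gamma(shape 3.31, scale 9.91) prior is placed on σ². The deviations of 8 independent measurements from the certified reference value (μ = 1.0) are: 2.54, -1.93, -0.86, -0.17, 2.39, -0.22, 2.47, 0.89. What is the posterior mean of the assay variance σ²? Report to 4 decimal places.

3.4405

With known mean μ and an Inverse-Gamma(α, β) prior on σ², the Normal likelihood is conjugate: posterior is Inv-Gamma(α + n/2, β + Σ(xᵢ−μ)²/2).
Σ(xᵢ−μ)² = (2.54)² + (-1.93)² + (-0.86)² + (-0.17)² + (2.39)² + (-0.22)² + (2.47)² + (0.89)² = 23.5985.
Posterior: Inv-Gamma(3.31 + 8/2, 9.91 + 23.5985/2) = Inv-Gamma(7.31, 21.70925).
E[σ²|data] = β/(α−1) = 21.70925/6.31 = 3.4405.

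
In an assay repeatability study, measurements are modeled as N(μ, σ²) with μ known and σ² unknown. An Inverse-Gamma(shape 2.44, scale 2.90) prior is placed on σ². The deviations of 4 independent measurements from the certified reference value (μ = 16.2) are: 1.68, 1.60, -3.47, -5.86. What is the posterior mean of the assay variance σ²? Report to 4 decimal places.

8.3667

With known mean μ and an Inverse-Gamma(α, β) prior on σ², the Normal likelihood is conjugate: posterior is Inv-Gamma(α + n/2, β + Σ(xᵢ−μ)²/2).
Σ(xᵢ−μ)² = (1.68)² + (1.60)² + (-3.47)² + (-5.86)² = 51.7629.
Posterior: Inv-Gamma(2.44 + 4/2, 2.90 + 51.7629/2) = Inv-Gamma(4.44, 28.78145).
E[σ²|data] = β/(α−1) = 28.78145/3.44 = 8.3667.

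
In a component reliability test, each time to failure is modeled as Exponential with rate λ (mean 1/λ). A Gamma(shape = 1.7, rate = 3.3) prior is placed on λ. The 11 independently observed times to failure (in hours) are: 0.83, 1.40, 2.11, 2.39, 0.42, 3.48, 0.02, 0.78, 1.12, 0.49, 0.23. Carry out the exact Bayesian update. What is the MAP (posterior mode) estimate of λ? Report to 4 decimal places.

0.7061

With a Gamma(shape α, rate β) prior on the exponential rate λ, the posterior after n observations with total T = Σxᵢ is Gamma(α+n, β+T).
Sum of observations T = 13.27 hours; n = 11.
Posterior: Gamma(1.7+11, 3.3+13.27) = Gamma(12.7, 16.57).
Mode = (α−1)/β = 0.7061.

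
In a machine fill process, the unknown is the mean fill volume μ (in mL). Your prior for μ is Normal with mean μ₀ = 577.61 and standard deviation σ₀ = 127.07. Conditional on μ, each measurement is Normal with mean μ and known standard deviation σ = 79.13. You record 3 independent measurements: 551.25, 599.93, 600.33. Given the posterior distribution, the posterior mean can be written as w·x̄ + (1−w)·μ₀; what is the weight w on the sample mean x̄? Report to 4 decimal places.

0.8855

For Normal data with known variance σ², a Normal(μ₀, σ₀²) prior on μ is conjugate. Posterior precision = 1/σ₀² + n/σ²; posterior mean is the precision-weighted average of μ₀ and x̄.
σ₀² = 127.07² = 16146.7849, σ² = 79.13² = 6261.5569. Prior precision 1/σ₀² = 1/16146.7849; data precision n/σ² = 3/6261.5569.
w = (n/σ²)/(1/σ₀² + n/σ²) = n·σ₀²/(σ² + n·σ₀²) = 3·16146.7849/(6261.5569 + 3·16146.7849) = 48440.3547/54701.9116 = 0.8855.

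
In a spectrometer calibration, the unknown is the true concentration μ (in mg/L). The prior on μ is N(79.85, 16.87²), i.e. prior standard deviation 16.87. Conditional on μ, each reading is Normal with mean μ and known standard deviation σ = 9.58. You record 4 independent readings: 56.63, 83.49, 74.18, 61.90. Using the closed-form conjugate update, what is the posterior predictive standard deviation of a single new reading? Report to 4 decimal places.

10.6306

For Normal data with known variance σ², a Normal(μ₀, σ₀²) prior on μ is conjugate. Posterior precision = 1/σ₀² + n/σ²; posterior mean is the precision-weighted average of μ₀ and x̄.
σ₀² = 16.87² = 284.5969, σ² = 9.58² = 91.7764; σ² + n·σ₀² = 91.7764 + 4·284.5969 = 1230.164.
Posterior precision = 1/σ₀² + n/σ² = 1/284.5969 + 4/91.7764 = (σ² + n·σ₀²)/(σ₀²σ²) = 1230.164/(284.5969·91.7764); posterior variance σₙ² = σ₀²σ²/(σ² + n·σ₀²) = 284.5969·91.7764/1230.164 = 21.232355.
Predictive variance for one new observation = σₙ² + σ² = 284.5969·91.7764/1230.164 + 91.7764 = σ²·(σ₀² + 1230.164)/1230.164 = 91.7764·1514.7609/1230.164 = 113.008755; SD = √(91.7764·1514.7609/1230.164) = 10.6306.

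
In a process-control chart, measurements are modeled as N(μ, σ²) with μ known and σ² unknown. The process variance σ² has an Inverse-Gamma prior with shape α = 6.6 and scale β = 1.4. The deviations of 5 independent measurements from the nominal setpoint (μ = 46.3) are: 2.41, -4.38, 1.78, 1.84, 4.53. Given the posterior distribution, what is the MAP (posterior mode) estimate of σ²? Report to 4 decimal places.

2.7162

With known mean μ and an Inverse-Gamma(α, β) prior on σ², the Normal likelihood is conjugate: posterior is Inv-Gamma(α + n/2, β + Σ(xᵢ−μ)²/2).
Σ(xᵢ−μ)² = (2.41)² + (-4.38)² + (1.78)² + (1.84)² + (4.53)² = 52.0674.
Posterior: Inv-Gamma(6.6 + 5/2, 1.4 + 52.0674/2) = Inv-Gamma(9.10, 27.43370).
Mode = β/(α+1) = 27.43370/10.10 = 2.7162.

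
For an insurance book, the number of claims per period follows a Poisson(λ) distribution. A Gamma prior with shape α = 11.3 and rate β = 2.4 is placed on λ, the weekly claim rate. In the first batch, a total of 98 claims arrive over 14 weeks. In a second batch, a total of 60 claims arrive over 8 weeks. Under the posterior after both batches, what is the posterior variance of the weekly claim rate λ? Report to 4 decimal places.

0.2844

With a Gamma(shape α, rate β) prior, the Poisson likelihood is conjugate: the posterior is Gamma(α + ΣXᵢ, β + n).
After batch 1: Gamma(α+S, β+n) = Gamma(11.3+98, 2.4+14) = Gamma(109.3, 16.4).
After batch 2: Gamma(α+S, β+n) = Gamma(109.3+60, 16.4+8) = Gamma(169.3, 24.4).
Var = α/β² = 169.3/24.4² = 0.2844.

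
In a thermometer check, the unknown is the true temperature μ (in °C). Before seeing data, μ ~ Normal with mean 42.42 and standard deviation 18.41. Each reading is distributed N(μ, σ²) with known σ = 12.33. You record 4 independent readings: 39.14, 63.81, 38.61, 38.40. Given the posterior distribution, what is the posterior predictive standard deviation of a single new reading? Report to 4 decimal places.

For Normal data with known variance σ², a Normal(μ₀, σ₀²) prior on μ is conjugate. Posterior precision = 1/σ₀² + n/σ²; posterior mean is the precision-weighted average of μ₀ and x̄.
σ₀² = 18.41² = 338.9281, σ² = 12.33² = 152.0289; σ² + n·σ₀² = 152.0289 + 4·338.9281 = 1507.7413.
Posterior precision = 1/σ₀² + n/σ² = 1/338.9281 + 4/152.0289 = (σ² + n·σ₀²)/(σ₀²σ²) = 1507.7413/(338.9281·152.0289); posterior variance σₙ² = σ₀²σ²/(σ² + n·σ₀²) = 338.9281·152.0289/1507.7413 = 34.174872.
Predictive variance for one new observation = σₙ² + σ² = 338.9281·152.0289/1507.7413 + 152.0289 = σ²·(σ₀² + 1507.7413)/1507.7413 = 152.0289·1846.6694/1507.7413 = 186.203772; SD = √(152.0289·1846.6694/1507.7413) = 13.6457.

13.6457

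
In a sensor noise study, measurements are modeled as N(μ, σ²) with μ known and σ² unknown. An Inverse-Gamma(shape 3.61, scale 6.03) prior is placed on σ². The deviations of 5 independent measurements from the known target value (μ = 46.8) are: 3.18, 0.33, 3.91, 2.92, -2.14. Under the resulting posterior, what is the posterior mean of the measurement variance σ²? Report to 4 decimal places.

With known mean μ and an Inverse-Gamma(α, β) prior on σ², the Normal likelihood is conjugate: posterior is Inv-Gamma(α + n/2, β + Σ(xᵢ−μ)²/2).
Σ(xᵢ−μ)² = (3.18)² + (0.33)² + (3.91)² + (2.92)² + (-2.14)² = 38.6154.
Posterior: Inv-Gamma(3.61 + 5/2, 6.03 + 38.6154/2) = Inv-Gamma(6.11, 25.33770).
E[σ²|data] = β/(α−1) = 25.33770/5.11 = 4.9585.

4.9585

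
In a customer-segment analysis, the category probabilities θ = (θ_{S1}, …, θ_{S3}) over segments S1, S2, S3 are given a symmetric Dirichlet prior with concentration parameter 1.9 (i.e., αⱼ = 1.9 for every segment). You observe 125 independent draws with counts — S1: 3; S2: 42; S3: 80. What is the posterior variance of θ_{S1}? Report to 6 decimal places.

The Dirichlet prior is conjugate to the Multinomial likelihood: each posterior αⱼ = prior αⱼ + observed count nⱼ.
Posterior concentration: (4.9, 43.9, 81.9), total = 130.7.
Var[θ_j] = α_j(Σα−α_j)/((Σα)²(Σα+1)) = 4.9·125.8/(130.7²·131.7) = 0.000274.

0.000274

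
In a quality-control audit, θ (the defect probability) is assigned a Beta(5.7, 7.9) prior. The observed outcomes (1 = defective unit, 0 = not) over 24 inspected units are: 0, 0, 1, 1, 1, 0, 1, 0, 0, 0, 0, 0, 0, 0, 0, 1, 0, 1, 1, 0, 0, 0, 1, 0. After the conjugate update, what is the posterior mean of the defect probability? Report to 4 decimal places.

0.3644

The Beta prior is conjugate to a Binomial/Bernoulli likelihood; the update adds successes to α and failures to β.
Posterior: Beta(α+k, β+n−k) = Beta(5.7+8, 7.9+16) = Beta(13.7, 23.9).
Posterior mean = α/(α+β) = 13.7/37.6 = 0.3644.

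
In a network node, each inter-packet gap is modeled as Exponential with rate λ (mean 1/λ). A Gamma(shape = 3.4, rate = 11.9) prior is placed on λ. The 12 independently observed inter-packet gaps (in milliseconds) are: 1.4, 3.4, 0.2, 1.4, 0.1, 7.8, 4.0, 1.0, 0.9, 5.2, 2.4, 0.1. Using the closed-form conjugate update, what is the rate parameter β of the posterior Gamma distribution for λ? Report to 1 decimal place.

39.8

With a Gamma(shape α, rate β) prior on the exponential rate λ, the posterior after n observations with total T = Σxᵢ is Gamma(α+n, β+T).
Sum of observations T = 27.9 milliseconds; n = 12.
Posterior: Gamma(3.4+12, 11.9+27.9) = Gamma(15.4, 39.8).
Posterior β = 39.8.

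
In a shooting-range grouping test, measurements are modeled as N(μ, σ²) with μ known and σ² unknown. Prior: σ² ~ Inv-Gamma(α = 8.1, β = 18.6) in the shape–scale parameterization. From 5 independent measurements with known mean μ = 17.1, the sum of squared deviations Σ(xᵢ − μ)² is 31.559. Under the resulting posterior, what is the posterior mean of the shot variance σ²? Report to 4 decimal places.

3.5812

With known mean μ and an Inverse-Gamma(α, β) prior on σ², the Normal likelihood is conjugate: posterior is Inv-Gamma(α + n/2, β + Σ(xᵢ−μ)²/2).
Posterior: Inv-Gamma(8.1 + 5/2, 18.6 + 31.559/2) = Inv-Gamma(10.60, 34.3795).
E[σ²|data] = β/(α−1) = 34.3795/9.60 = 3.5812.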